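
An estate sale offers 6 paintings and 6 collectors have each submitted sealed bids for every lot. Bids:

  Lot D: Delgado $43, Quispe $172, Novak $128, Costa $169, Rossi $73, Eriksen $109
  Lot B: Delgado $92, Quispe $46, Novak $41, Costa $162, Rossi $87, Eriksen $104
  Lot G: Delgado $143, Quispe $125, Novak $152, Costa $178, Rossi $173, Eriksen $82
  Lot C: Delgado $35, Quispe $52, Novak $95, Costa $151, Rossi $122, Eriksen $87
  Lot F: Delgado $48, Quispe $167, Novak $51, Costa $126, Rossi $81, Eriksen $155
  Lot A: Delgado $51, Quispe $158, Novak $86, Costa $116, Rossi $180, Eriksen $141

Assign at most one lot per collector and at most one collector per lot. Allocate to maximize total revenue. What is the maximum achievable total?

Optimal: Delgado→Lot G ($143), Quispe→Lot D ($172), Novak→Lot C ($95), Costa→Lot B ($162), Rossi→Lot A ($180), Eriksen→Lot F ($155) — total 143+172+95+162+180+155 = $907.
No other one-to-one assignment exceeds $907.

Maximum total: $907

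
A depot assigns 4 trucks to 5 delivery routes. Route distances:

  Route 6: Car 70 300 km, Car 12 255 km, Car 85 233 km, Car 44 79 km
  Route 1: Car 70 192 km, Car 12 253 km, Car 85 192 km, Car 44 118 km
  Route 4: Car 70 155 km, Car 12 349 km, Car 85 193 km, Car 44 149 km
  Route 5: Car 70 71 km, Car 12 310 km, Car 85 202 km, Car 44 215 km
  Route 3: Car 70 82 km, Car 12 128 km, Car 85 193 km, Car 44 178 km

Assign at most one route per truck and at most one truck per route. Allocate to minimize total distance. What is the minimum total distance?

Minimum total: 470 km

Optimal: Car 70→Route 5 (71 km), Car 12→Route 3 (128 km), Car 85→Route 1 (192 km), Car 44→Route 6 (79 km) — total 71+128+192+79 = 470 km.
Column-greedy (each route in turn goes to its cheapest remaining truck) gives 774 km, worse by 304.
Next-best assignment: Car 70→Route 5, Car 12→Route 3, Car 85→Route 4, Car 44→Route 6 = 471 km.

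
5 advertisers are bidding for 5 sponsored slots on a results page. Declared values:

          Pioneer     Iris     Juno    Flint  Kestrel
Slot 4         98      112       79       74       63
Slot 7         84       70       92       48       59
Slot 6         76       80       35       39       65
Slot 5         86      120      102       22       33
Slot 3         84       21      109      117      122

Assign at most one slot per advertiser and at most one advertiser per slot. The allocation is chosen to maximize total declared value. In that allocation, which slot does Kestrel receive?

Optimal: Pioneer→Slot 4 ($98), Iris→Slot 5 ($120), Juno→Slot 7 ($92), Flint→Slot 3 ($117), Kestrel→Slot 6 ($65) — total 98+120+92+117+65 = $492.
Max-entry greedy (repeatedly take the single best remaining cell) gives $471, worse by 21.
Next-best assignment: Pioneer→Slot 6, Iris→Slot 5, Juno→Slot 7, Flint→Slot 4, Kestrel→Slot 3 = $484.
Kestrel's own top slot is Slot 3 ($122), but forcing Kestrel→Slot 3 and reassigning the rest optimally gives only $484 — worse by 8.

Kestrel receives Slot 6.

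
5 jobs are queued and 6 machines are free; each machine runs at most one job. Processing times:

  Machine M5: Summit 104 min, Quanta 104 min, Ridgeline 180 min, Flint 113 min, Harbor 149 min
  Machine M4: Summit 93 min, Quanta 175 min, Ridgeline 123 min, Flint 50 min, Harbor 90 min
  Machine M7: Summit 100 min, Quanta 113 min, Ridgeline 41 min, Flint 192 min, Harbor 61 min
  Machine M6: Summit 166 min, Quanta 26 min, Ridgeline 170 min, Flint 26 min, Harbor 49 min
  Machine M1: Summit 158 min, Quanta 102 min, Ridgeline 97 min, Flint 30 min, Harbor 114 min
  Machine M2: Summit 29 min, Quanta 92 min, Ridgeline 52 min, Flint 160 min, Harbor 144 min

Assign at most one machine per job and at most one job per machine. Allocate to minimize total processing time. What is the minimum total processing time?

Min total: 216 min

Optimal: Summit→Machine M2 (29 min), Quanta→Machine M6 (26 min), Ridgeline→Machine M7 (41 min), Flint→Machine M1 (30 min), Harbor→Machine M4 (90 min) — total 29+26+41+30+90 = 216 min.
Column-greedy (each machine in turn goes to its cheapest remaining job) gives 335 min, worse by 119.
No other one-to-one assignment undercuts 216 min.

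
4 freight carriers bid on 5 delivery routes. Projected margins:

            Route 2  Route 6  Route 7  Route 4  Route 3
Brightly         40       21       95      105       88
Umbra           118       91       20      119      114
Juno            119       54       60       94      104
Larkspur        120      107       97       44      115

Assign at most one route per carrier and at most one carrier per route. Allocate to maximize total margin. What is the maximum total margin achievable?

Optimal: Brightly→Route 7 ($95k), Umbra→Route 4 ($119k), Juno→Route 2 ($119k), Larkspur→Route 3 ($115k) — total 95+119+119+115 = $448k.
Max-entry greedy (repeatedly take the single best remaining cell) gives $438k, worse by 10.

Maximum total: $448k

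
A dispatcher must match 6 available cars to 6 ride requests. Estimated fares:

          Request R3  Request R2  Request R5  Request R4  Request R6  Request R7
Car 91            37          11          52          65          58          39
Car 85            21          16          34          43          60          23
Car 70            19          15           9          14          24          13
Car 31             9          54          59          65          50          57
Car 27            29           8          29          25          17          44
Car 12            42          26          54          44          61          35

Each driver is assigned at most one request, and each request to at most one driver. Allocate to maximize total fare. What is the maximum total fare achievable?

Maximum total: $296

Treat this as an assignment problem: match each driver to one request.
Optimal: Car 91→Request R4 ($65), Car 85→Request R6 ($60), Car 70→Request R3 ($19), Car 31→Request R2 ($54), Car 27→Request R7 ($44), Car 12→Request R5 ($54) — total 65+60+19+54+44+54 = $296.
Column-greedy (each request in turn goes to its best remaining driver) gives $259, worse by 37.
Next-best assignment: Car 91→Request R4, Car 85→Request R6, Car 70→Request R2, Car 31→Request R5, Car 27→Request R7, Car 12→Request R3 = $285.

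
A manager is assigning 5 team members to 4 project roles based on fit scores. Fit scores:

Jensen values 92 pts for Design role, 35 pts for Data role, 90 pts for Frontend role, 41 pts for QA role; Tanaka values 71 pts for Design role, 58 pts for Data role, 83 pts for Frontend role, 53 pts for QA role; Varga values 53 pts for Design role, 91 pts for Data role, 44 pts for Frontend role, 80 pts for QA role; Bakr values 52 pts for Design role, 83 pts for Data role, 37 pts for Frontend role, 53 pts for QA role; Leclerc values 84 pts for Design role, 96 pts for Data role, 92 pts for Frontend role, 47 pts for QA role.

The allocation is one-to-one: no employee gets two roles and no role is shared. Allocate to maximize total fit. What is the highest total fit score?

Optimal: Jensen→Design role (92 pts), Leclerc→Data role (96 pts), Tanaka→Frontend role (83 pts), Varga→QA role (80 pts) — total 92+96+83+80 = 351 pts.
Row-greedy (each employee in turn takes its best remaining role) gives 319 pts, worse by 32.
Swapping Tanaka↔Leclerc (Tanaka→Data role 58 pts, Leclerc→Frontend role 92 pts) loses 29.

Maximum total: 351 pts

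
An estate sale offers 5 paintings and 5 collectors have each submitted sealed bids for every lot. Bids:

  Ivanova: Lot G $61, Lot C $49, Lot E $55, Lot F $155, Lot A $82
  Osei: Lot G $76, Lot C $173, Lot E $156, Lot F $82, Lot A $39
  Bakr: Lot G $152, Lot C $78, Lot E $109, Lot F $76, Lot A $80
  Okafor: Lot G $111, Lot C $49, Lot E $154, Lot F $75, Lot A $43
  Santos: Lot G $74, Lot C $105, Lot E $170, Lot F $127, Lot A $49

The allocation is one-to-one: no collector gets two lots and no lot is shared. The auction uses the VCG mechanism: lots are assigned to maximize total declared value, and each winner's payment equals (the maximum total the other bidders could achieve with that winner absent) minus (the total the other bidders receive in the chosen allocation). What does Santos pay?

Efficient allocation: Ivanova→Lot F ($155), Osei→Lot C ($173), Bakr→Lot G ($152), Okafor→Lot A ($43), Santos→Lot E ($170); total welfare W = $693.
Santos receives Lot E at value $170, so the others get W − 170 = $523.
Without Santos: best allocation of the remaining 4 bidders over all 5 lots is Ivanova→Lot F ($155), Osei→Lot C ($173), Bakr→Lot G ($152), Okafor→Lot E ($154), total $634.
VCG payment = (others' best without Santos) − (others' welfare with Santos) = 634 − 523 = $111.

Santos pays $111.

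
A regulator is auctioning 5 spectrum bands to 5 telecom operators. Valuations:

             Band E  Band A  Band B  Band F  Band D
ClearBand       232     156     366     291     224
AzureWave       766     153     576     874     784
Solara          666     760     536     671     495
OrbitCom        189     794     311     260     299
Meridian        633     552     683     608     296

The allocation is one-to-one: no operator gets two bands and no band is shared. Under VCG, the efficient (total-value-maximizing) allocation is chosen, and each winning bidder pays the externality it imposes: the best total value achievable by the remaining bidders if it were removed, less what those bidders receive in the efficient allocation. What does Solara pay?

Solara pays $90M.

Efficient allocation: ClearBand→Band B ($366M), AzureWave→Band D ($784M), Solara→Band F ($671M), OrbitCom→Band A ($794M), Meridian→Band E ($633M); total welfare W = $3248M.
Solara receives Band F at value $671M, so the others get W − 671 = $2577M.
Without Solara: best allocation of the remaining 4 bidders over all 5 bands is ClearBand→Band B ($366M), AzureWave→Band F ($874M), OrbitCom→Band A ($794M), Meridian→Band E ($633M), total $2667M.
VCG payment = (others' best without Solara) − (others' welfare with Solara) = 2667 − 2577 = $90M.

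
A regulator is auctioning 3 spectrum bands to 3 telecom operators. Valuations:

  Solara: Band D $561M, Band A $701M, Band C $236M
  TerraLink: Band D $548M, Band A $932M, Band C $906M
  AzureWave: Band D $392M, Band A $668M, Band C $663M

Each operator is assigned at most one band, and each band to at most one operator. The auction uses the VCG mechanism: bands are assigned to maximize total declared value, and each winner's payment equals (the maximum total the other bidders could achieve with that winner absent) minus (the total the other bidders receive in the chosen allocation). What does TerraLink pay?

Efficient allocation: Solara→Band D ($561M), TerraLink→Band A ($932M), AzureWave→Band C ($663M); total welfare W = $2156M.
TerraLink receives Band A at value $932M, so the others get W − 932 = $1224M.
Without TerraLink: best allocation of the remaining 2 bidders over all 3 bands is Solara→Band A ($701M), AzureWave→Band C ($663M), total $1364M.
VCG payment = (others' best without TerraLink) − (others' welfare with TerraLink) = 1364 − 1224 = $140M.

TerraLink pays $140M.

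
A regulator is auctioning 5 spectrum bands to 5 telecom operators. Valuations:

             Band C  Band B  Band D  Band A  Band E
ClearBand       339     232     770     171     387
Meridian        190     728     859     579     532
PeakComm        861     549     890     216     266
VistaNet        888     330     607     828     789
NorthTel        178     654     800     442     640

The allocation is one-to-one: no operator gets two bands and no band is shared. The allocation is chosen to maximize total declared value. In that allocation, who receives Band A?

VistaNet receives Band A.

Treat this as an assignment problem: match each operator to one band.
Optimal: ClearBand→Band D ($770M), Meridian→Band B ($728M), PeakComm→Band C ($861M), VistaNet→Band A ($828M), NorthTel→Band E ($640M) — total 770+728+861+828+640 = $3827M.
Column-greedy (each band in turn goes to its best remaining operator) gives $3335M, worse by 492.
Next-best assignment: ClearBand→Band D, Meridian→Band A, PeakComm→Band C, VistaNet→Band E, NorthTel→Band B = $3653M.
Checked against all permutations: $3827M is optimal.
VistaNet's own top band is Band C ($888M), but forcing VistaNet→Band C and reassigning the rest optimally gives only $3426M — worse by 401.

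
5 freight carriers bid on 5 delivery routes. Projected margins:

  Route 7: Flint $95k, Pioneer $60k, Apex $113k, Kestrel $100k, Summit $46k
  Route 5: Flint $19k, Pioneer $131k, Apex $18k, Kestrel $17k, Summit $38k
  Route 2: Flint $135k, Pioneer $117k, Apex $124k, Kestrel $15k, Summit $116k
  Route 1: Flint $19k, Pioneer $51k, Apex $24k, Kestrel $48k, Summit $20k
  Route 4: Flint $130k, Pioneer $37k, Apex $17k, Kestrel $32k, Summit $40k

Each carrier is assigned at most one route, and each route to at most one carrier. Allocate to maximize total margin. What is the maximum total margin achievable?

This is a one-to-one assignment (maximum-weight bipartite matching).
Optimal: Flint→Route 4 ($130k), Pioneer→Route 5 ($131k), Apex→Route 7 ($113k), Kestrel→Route 1 ($48k), Summit→Route 2 ($116k) — total 130+131+113+48+116 = $538k.
Row-greedy (each carrier in turn takes its best remaining route) gives $467k, worse by 71.
Every other assignment is strictly worse.

Max total: $538k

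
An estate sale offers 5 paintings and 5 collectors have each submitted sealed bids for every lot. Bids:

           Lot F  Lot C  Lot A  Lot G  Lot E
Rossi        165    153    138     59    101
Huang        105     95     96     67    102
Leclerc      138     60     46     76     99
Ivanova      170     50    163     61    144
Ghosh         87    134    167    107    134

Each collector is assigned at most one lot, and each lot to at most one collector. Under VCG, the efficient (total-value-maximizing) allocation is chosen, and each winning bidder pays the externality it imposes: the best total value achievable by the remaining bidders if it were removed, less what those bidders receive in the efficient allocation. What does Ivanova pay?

Ivanova pays $35.

Efficient allocation: Rossi→Lot C ($153), Huang→Lot G ($67), Leclerc→Lot F ($138), Ivanova→Lot E ($144), Ghosh→Lot A ($167); total welfare W = $669.
Ivanova receives Lot E at value $144, so the others get W − 144 = $525.
Without Ivanova: best allocation of the remaining 4 bidders over all 5 lots is Rossi→Lot C ($153), Huang→Lot E ($102), Leclerc→Lot F ($138), Ghosh→Lot A ($167), total $560.
VCG payment = (others' best without Ivanova) − (others' welfare with Ivanova) = 560 − 525 = $35.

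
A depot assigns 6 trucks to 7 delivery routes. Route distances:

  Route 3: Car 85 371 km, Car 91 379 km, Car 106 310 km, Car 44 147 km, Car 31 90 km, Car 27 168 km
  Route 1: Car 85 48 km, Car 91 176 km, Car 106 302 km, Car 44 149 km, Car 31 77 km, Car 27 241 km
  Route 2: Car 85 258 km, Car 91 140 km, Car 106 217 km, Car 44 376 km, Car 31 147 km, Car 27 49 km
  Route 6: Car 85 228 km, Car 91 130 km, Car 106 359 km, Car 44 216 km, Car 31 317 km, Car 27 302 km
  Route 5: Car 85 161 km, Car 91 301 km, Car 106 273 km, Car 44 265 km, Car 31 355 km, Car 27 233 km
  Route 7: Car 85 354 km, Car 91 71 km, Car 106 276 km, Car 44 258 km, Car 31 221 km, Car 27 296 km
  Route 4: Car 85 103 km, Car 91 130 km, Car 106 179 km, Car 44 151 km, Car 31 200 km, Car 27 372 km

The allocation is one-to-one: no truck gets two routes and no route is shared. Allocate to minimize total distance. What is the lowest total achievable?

Optimal: Car 85→Route 1 (48 km), Car 91→Route 7 (71 km), Car 106→Route 4 (179 km), Car 44→Route 6 (216 km), Car 31→Route 3 (90 km), Car 27→Route 2 (49 km) — total 48+71+179+216+90+49 = 653 km.
Column-greedy (each route in turn goes to its cheapest remaining truck) gives 858 km, worse by 205.
Next-best assignment: Car 85→Route 1, Car 91→Route 7, Car 106→Route 5, Car 44→Route 4, Car 31→Route 3, Car 27→Route 2 = 682 km.
Swapping Car 31↔Car 85 (Car 31→Route 1 77 km, Car 85→Route 3 371 km) adds 310.

Minimum total: 653 km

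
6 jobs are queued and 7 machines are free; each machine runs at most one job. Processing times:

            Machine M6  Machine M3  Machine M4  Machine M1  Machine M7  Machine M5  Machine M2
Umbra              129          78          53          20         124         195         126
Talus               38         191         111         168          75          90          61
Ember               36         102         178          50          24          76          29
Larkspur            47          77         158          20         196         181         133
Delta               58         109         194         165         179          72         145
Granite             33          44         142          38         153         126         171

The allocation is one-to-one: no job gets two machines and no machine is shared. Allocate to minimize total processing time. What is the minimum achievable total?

Minimum total: 251 min

Optimal: Umbra→Machine M4 (53 min), Talus→Machine M6 (38 min), Ember→Machine M7 (24 min), Larkspur→Machine M1 (20 min), Delta→Machine M5 (72 min), Granite→Machine M3 (44 min) — total 53+38+24+20+72+44 = 251 min.
Min-entry greedy (repeatedly take the single cheapest remaining cell) gives 287 min, worse by 36.
Next-best assignment: Umbra→Machine M4, Talus→Machine M6, Ember→Machine M2, Larkspur→Machine M1, Delta→Machine M5, Granite→Machine M3 = 256 min.
Swapping Ember↔Umbra (Ember→Machine M4 178 min, Umbra→Machine M7 124 min) adds 225.
No other one-to-one assignment undercuts 251 min.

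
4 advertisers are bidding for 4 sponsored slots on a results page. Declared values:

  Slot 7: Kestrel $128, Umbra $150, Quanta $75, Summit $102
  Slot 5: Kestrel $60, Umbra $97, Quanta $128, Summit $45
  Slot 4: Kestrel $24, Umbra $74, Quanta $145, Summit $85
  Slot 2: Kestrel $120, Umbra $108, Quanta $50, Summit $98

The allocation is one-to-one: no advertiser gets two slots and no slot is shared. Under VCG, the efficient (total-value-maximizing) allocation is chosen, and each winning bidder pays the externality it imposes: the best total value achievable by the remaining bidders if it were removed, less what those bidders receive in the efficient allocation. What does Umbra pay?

Efficient allocation: Kestrel→Slot 2 ($120), Umbra→Slot 7 ($150), Quanta→Slot 5 ($128), Summit→Slot 4 ($85); total welfare W = $483.
Umbra receives Slot 7 at value $150, so the others get W − 150 = $333.
Without Umbra: best allocation of the remaining 3 bidders over all 4 slots is Kestrel→Slot 7 ($128), Quanta→Slot 4 ($145), Summit→Slot 2 ($98), total $371.
VCG payment = (others' best without Umbra) − (others' welfare with Umbra) = 371 − 333 = $38.

Umbra pays $38.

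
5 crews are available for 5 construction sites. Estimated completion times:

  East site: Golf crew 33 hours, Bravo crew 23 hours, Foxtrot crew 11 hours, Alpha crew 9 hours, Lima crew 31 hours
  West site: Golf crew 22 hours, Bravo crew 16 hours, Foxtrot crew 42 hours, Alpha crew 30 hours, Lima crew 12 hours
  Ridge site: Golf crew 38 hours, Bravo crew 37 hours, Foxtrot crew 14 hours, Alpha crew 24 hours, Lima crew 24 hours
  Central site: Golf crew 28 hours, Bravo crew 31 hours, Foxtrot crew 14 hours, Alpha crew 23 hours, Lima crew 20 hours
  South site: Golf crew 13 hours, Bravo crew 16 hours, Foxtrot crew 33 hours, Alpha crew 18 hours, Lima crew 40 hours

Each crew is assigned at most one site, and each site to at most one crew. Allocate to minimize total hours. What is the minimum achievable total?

Optimal: Golf crew→South site (13 hours), Bravo crew→West site (16 hours), Foxtrot crew→Ridge site (14 hours), Alpha crew→East site (9 hours), Lima crew→Central site (20 hours) — total 13+16+14+9+20 = 72 hours.
Row-greedy (each crew in turn takes its cheapest remaining site) gives 87 hours, worse by 15.
No other one-to-one assignment undercuts 72 hours.

Minimum total: 72 hours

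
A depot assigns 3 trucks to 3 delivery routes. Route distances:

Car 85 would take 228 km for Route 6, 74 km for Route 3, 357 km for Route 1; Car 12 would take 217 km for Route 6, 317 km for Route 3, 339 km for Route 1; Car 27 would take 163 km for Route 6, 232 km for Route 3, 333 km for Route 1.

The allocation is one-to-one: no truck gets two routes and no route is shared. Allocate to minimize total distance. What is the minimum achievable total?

Minimum total: 576 km

Treat this as an assignment problem: match each truck to one route.
Optimal: Car 85→Route 3 (74 km), Car 12→Route 1 (339 km), Car 27→Route 6 (163 km) — total 74+339+163 = 576 km.
Row-greedy (each truck in turn takes its cheapest remaining route) gives 624 km, worse by 48.
Swapping Car 27↔Car 85 (Car 27→Route 3 232 km, Car 85→Route 6 228 km) adds 223.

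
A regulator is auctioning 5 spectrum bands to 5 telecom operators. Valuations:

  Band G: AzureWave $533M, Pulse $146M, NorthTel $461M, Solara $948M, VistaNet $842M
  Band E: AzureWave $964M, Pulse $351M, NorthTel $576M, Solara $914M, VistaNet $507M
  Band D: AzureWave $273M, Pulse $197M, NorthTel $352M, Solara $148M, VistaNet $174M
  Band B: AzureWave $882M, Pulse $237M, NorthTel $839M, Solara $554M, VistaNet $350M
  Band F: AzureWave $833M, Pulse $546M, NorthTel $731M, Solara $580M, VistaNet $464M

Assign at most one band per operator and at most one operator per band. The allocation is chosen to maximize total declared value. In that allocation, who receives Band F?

AzureWave receives Band F.

Treat this as an assignment problem: match each operator to one band.
Optimal: AzureWave→Band F ($833M), Pulse→Band D ($197M), NorthTel→Band B ($839M), Solara→Band E ($914M), VistaNet→Band G ($842M) — total 833+197+839+914+842 = $3625M.
Column-greedy (each band in turn goes to its best remaining operator) gives $3160M, worse by 465.
Next-best assignment: AzureWave→Band B, Pulse→Band D, NorthTel→Band F, Solara→Band E, VistaNet→Band G = $3566M.
Every other assignment is strictly worse.
AzureWave's own top band is Band E ($964M), but forcing AzureWave→Band E and reassigning the rest optimally gives only $3471M — worse by 154.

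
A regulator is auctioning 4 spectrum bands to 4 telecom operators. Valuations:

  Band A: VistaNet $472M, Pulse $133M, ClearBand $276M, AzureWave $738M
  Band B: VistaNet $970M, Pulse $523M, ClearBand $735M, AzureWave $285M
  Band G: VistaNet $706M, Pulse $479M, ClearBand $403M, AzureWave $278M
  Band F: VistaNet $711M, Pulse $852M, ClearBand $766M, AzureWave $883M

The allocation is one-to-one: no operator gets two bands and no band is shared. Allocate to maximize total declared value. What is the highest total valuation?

Maximum total: $3031M

Optimal: VistaNet→Band G ($706M), Pulse→Band F ($852M), ClearBand→Band B ($735M), AzureWave→Band A ($738M) — total 706+852+735+738 = $3031M.
Column-greedy (each band in turn goes to its best remaining operator) gives $2953M, worse by 78.
Swapping Pulse↔VistaNet (Pulse→Band G $479M, VistaNet→Band F $711M) loses 368.
Checked against all permutations: $3031M is optimal.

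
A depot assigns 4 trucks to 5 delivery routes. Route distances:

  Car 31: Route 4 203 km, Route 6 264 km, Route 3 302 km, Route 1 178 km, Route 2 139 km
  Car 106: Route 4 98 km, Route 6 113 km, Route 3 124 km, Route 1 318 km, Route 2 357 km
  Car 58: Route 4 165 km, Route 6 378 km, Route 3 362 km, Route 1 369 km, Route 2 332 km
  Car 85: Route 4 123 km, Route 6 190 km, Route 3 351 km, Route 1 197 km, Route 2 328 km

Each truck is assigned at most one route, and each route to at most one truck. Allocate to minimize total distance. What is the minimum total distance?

Min total: 614 km

This is a one-to-one assignment (minimum-cost bipartite matching).
Optimal: Car 31→Route 2 (139 km), Car 106→Route 6 (113 km), Car 58→Route 4 (165 km), Car 85→Route 1 (197 km) — total 139+113+165+197 = 614 km.
Row-greedy (each truck in turn takes its cheapest remaining route) gives 789 km, worse by 175.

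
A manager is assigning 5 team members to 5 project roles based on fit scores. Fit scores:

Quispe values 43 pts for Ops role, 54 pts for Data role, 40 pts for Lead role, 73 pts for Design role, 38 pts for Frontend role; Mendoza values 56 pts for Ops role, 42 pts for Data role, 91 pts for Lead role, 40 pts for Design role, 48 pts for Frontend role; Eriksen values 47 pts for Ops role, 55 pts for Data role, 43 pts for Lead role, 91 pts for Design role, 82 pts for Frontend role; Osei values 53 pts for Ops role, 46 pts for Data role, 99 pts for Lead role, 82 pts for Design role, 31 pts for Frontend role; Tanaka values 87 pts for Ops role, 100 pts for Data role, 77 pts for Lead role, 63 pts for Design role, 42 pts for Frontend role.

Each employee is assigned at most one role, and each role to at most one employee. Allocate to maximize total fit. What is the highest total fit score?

Max total: 410 pts

Optimal: Quispe→Design role (73 pts), Mendoza→Ops role (56 pts), Eriksen→Frontend role (82 pts), Osei→Lead role (99 pts), Tanaka→Data role (100 pts) — total 73+56+82+99+100 = 410 pts.
Column-greedy (each role in turn goes to its best remaining employee) gives 362 pts, worse by 48.
Next-best assignment: Quispe→Design role, Mendoza→Lead role, Eriksen→Frontend role, Osei→Ops role, Tanaka→Data role = 399 pts.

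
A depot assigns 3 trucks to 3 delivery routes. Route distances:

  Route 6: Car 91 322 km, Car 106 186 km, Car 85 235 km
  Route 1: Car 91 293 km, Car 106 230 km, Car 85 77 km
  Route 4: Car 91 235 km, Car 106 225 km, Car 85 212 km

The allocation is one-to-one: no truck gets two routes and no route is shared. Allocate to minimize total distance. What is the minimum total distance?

Optimal: Car 91→Route 4 (235 km), Car 106→Route 6 (186 km), Car 85→Route 1 (77 km) — total 235+186+77 = 498 km.
Next-best assignment: Car 91→Route 6, Car 106→Route 4, Car 85→Route 1 = 624 km.
Swapping Car 106↔Car 91 (Car 106→Route 4 225 km, Car 91→Route 6 322 km) adds 126.
Every other assignment is strictly worse.

Min total: 498 km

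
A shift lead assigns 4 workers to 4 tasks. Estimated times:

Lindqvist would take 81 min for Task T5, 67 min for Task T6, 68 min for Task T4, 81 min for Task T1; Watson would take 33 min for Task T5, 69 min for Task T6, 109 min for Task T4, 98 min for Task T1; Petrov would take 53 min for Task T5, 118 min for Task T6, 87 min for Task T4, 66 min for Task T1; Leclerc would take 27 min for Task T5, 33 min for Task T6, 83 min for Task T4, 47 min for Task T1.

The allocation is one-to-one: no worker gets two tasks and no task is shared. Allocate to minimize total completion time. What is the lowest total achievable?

Treat this as an assignment problem: match each worker to one task.
Optimal: Lindqvist→Task T4 (68 min), Watson→Task T5 (33 min), Petrov→Task T1 (66 min), Leclerc→Task T6 (33 min) — total 68+33+66+33 = 200 min.
Min-entry greedy (repeatedly take the single cheapest remaining cell) gives 269 min, worse by 69.
Swapping Leclerc↔Petrov (Leclerc→Task T1 47 min, Petrov→Task T6 118 min) adds 66.
No other one-to-one assignment undercuts 200 min.

Min total: 200 min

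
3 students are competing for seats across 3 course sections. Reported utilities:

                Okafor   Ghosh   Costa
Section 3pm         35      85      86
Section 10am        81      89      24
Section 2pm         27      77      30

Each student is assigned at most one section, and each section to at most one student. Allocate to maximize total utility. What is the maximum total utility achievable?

Maximum total: 244 points

Optimal: Okafor→Section 10am (81 points), Ghosh→Section 2pm (77 points), Costa→Section 3pm (86 points) — total 81+77+86 = 244 points.
Row-greedy (each student in turn takes its best remaining section) gives 196 points, worse by 48.
Next-best assignment: Okafor→Section 2pm, Ghosh→Section 10am, Costa→Section 3pm = 202 points.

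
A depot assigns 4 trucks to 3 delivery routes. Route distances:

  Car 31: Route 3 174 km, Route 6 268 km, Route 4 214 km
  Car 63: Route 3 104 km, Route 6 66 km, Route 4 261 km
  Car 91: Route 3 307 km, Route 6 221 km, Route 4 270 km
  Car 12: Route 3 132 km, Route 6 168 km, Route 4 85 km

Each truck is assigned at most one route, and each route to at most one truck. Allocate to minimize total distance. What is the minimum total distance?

Optimal: Car 31→Route 3 (174 km), Car 63→Route 6 (66 km), Car 12→Route 4 (85 km) — total 174+66+85 = 325 km.
Column-greedy (each route in turn goes to its cheapest remaining truck) gives 486 km, worse by 161.
Next-best assignment: Car 63→Route 3, Car 91→Route 6, Car 12→Route 4 = 410 km.
No other one-to-one assignment undercuts 325 km.

Min total: 325 km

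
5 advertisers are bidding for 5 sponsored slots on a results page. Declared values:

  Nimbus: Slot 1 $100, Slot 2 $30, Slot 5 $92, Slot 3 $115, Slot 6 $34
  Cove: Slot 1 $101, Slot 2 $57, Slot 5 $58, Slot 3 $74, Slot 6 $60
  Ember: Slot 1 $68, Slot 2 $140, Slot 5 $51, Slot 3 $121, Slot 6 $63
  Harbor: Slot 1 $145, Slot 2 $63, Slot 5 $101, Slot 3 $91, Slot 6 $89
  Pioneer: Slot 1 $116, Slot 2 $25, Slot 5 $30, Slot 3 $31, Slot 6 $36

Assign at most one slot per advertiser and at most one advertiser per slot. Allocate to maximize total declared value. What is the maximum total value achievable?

Max total: $532

Optimal: Nimbus→Slot 3 ($115), Cove→Slot 6 ($60), Ember→Slot 2 ($140), Harbor→Slot 5 ($101), Pioneer→Slot 1 ($116) — total 115+60+140+101+116 = $532.
Column-greedy (each slot in turn goes to its best remaining advertiser) gives $487, worse by 45.
Swapping Harbor↔Ember (Harbor→Slot 2 $63, Ember→Slot 5 $51) loses 127.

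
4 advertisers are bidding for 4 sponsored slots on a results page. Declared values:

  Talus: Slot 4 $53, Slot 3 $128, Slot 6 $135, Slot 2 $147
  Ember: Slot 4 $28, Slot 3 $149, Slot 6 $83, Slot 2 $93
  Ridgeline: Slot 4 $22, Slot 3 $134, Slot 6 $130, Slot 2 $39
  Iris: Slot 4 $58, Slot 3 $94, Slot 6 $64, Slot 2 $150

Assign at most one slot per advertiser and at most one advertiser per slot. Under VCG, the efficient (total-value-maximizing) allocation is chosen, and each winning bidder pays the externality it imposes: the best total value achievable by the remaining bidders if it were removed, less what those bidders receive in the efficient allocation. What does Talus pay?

Efficient allocation: Talus→Slot 2 ($147), Ember→Slot 3 ($149), Ridgeline→Slot 6 ($130), Iris→Slot 4 ($58); total welfare W = $484.
Talus receives Slot 2 at value $147, so the others get W − 147 = $337.
Without Talus: best allocation of the remaining 3 bidders over all 4 slots is Ember→Slot 3 ($149), Ridgeline→Slot 6 ($130), Iris→Slot 2 ($150), total $429.
VCG payment = (others' best without Talus) − (others' welfare with Talus) = 429 − 337 = $92.

Talus pays $92.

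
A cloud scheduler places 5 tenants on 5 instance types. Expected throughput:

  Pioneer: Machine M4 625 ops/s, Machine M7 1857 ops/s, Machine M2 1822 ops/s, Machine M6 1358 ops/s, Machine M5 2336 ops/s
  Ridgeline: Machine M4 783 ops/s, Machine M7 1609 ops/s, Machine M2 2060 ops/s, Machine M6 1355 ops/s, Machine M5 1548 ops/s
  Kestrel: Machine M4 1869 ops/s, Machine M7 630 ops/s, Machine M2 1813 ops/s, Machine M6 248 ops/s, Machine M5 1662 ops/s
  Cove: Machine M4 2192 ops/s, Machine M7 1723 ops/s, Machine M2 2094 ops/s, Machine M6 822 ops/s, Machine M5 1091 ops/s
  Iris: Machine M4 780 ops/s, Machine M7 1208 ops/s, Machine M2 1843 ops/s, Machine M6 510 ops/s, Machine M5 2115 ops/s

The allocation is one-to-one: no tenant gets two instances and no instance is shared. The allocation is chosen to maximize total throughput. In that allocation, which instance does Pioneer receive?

Pioneer receives Machine M7.

Treat this as an assignment problem: match each tenant to one instance.
Optimal: Pioneer→Machine M7 (1857 ops/s), Ridgeline→Machine M6 (1355 ops/s), Kestrel→Machine M2 (1813 ops/s), Cove→Machine M4 (2192 ops/s), Iris→Machine M5 (2115 ops/s) — total 1857+1355+1813+2192+2115 = 9332 ops/s.
Max-entry greedy (repeatedly take the single best remaining cell) gives 8044 ops/s, worse by 1288.
Pioneer's own top instance is Machine M5 (2336 ops/s), but forcing Pioneer→Machine M5 and reassigning the rest optimally gives only 9126 ops/s — worse by 206.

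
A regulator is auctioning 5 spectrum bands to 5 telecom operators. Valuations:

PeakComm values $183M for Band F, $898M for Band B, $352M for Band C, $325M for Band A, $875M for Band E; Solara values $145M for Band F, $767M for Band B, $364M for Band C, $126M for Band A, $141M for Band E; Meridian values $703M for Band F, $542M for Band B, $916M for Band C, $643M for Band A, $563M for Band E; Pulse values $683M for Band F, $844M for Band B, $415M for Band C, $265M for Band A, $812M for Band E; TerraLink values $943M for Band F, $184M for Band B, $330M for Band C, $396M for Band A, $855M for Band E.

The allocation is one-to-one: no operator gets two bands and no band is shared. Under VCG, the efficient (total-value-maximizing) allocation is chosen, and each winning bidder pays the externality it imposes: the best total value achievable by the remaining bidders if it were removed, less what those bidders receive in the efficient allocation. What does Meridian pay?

Efficient allocation: PeakComm→Band E ($875M), Solara→Band B ($767M), Meridian→Band C ($916M), Pulse→Band A ($265M), TerraLink→Band F ($943M); total welfare W = $3766M.
Meridian receives Band C at value $916M, so the others get W − 916 = $2850M.
Without Meridian: best allocation of the remaining 4 bidders over all 5 bands is PeakComm→Band E ($875M), Solara→Band C ($364M), Pulse→Band B ($844M), TerraLink→Band F ($943M), total $3026M.
VCG payment = (others' best without Meridian) − (others' welfare with Meridian) = 3026 − 2850 = $176M.

Meridian pays $176M.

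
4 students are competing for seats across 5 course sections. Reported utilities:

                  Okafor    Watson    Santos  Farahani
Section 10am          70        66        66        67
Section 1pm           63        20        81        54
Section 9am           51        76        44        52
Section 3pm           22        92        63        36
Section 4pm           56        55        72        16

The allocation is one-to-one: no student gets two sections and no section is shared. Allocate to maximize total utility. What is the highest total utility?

Optimal: Okafor→Section 4pm (56 points), Watson→Section 3pm (92 points), Santos→Section 1pm (81 points), Farahani→Section 10am (67 points) — total 56+92+81+67 = 296 points.
Row-greedy (each student in turn takes its best remaining section) gives 295 points, worse by 1.
Swapping Okafor↔Watson (Okafor→Section 3pm 22 points, Watson→Section 4pm 55 points) loses 71.
Checked against all permutations: 296 points is optimal.

Max total: 296 points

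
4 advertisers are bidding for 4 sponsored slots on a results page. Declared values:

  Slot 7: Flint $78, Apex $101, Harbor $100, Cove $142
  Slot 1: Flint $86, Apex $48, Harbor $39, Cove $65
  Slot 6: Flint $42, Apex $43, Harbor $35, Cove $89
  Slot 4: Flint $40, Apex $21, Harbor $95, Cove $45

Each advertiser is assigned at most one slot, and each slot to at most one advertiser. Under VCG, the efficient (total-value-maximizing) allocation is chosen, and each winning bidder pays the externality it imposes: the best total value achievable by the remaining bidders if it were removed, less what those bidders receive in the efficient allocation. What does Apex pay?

Apex pays $53.

Efficient allocation: Flint→Slot 1 ($86), Apex→Slot 7 ($101), Harbor→Slot 4 ($95), Cove→Slot 6 ($89); total welfare W = $371.
Apex receives Slot 7 at value $101, so the others get W − 101 = $270.
Without Apex: best allocation of the remaining 3 bidders over all 4 slots is Flint→Slot 1 ($86), Harbor→Slot 4 ($95), Cove→Slot 7 ($142), total $323.
VCG payment = (others' best without Apex) − (others' welfare with Apex) = 323 − 270 = $53.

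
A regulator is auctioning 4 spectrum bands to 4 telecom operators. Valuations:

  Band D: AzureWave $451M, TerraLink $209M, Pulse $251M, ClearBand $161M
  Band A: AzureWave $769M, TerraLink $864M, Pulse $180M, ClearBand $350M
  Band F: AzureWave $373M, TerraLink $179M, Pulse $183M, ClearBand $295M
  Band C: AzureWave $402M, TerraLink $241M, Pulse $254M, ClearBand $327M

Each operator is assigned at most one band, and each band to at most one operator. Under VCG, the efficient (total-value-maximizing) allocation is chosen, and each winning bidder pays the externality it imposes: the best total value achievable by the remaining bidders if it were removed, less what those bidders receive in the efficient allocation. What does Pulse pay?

Efficient allocation: AzureWave→Band D ($451M), TerraLink→Band A ($864M), Pulse→Band C ($254M), ClearBand→Band F ($295M); total welfare W = $1864M.
Pulse receives Band C at value $254M, so the others get W − 254 = $1610M.
Without Pulse: best allocation of the remaining 3 bidders over all 4 bands is AzureWave→Band D ($451M), TerraLink→Band A ($864M), ClearBand→Band C ($327M), total $1642M.
VCG payment = (others' best without Pulse) − (others' welfare with Pulse) = 1642 − 1610 = $32M.

Pulse pays $32M.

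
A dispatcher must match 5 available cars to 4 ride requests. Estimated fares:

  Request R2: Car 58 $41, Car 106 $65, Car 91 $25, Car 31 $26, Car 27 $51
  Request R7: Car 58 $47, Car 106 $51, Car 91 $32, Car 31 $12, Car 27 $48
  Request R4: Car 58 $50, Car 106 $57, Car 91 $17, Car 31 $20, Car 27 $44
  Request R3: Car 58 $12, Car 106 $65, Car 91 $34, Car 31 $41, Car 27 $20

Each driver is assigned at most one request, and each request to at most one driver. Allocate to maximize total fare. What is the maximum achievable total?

Optimal: Car 106→Request R2 ($65), Car 27→Request R7 ($48), Car 58→Request R4 ($50), Car 31→Request R3 ($41) — total 65+48+50+41 = $204.
Row-greedy (each driver in turn takes its best remaining request) gives $161, worse by 43.
No other one-to-one assignment exceeds $204.

Max total: $204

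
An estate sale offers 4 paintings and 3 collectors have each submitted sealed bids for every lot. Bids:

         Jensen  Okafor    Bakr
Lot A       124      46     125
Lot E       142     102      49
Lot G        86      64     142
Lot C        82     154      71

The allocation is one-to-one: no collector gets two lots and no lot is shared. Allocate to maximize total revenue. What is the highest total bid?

Max total: $438

Optimal: Jensen→Lot E ($142), Okafor→Lot C ($154), Bakr→Lot G ($142) — total 142+154+142 = $438.
Column-greedy (each lot in turn goes to its best remaining collector) gives $331, worse by 107.
Swapping Jensen↔Okafor (Jensen→Lot C $82, Okafor→Lot E $102) loses 112.
Every other assignment is strictly worse.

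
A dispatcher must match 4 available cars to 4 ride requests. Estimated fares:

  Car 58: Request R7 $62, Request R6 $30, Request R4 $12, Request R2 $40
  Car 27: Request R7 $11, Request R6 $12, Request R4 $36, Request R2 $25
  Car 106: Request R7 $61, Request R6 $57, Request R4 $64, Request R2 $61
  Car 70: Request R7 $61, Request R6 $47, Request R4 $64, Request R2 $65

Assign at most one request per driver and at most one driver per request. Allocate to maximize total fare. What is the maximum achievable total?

Max total: $220

Optimal: Car 58→Request R7 ($62), Car 27→Request R4 ($36), Car 106→Request R6 ($57), Car 70→Request R2 ($65) — total 62+36+57+65 = $220.
Column-greedy (each request in turn goes to its best remaining driver) gives $208, worse by 12.
No other one-to-one assignment exceeds $220.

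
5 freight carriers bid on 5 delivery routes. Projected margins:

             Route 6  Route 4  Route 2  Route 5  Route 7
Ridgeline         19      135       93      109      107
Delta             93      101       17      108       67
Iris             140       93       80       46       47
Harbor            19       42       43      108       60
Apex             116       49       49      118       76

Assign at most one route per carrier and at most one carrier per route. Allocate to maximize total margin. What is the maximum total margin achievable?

Max total: $518k

Optimal: Ridgeline→Route 2 ($93k), Delta→Route 4 ($101k), Iris→Route 6 ($140k), Harbor→Route 5 ($108k), Apex→Route 7 ($76k) — total 93+101+140+108+76 = $518k.
Row-greedy (each carrier in turn takes its best remaining route) gives $492k, worse by 26.
Swapping Harbor↔Apex (Harbor→Route 7 $60k, Apex→Route 5 $118k) loses 6.
No other one-to-one assignment exceeds $518k.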